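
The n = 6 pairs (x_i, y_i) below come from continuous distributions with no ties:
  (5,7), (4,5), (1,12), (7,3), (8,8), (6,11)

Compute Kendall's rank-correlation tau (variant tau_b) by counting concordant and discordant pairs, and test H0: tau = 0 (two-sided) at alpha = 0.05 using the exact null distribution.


Step 1: Enumerate the 15 unordered pairs (i,j) with i<j and classify each by sign(x_j-x_i) * sign(y_j-y_i).
  (1,2):dx=-1,dy=-2->C; (1,3):dx=-4,dy=+5->D; (1,4):dx=+2,dy=-4->D; (1,5):dx=+3,dy=+1->C
  (1,6):dx=+1,dy=+4->C; (2,3):dx=-3,dy=+7->D; (2,4):dx=+3,dy=-2->D; (2,5):dx=+4,dy=+3->C
  (2,6):dx=+2,dy=+6->C; (3,4):dx=+6,dy=-9->D; (3,5):dx=+7,dy=-4->D; (3,6):dx=+5,dy=-1->D
  (4,5):dx=+1,dy=+5->C; (4,6):dx=-1,dy=+8->D; (5,6):dx=-2,dy=+3->D
Step 2: C = 6, D = 9, total pairs = 15.
Step 3: tau = (C - D)/(n(n-1)/2) = (6 - 9)/15 = -0.200000.
Step 4: Exact two-sided p-value (enumerate n! = 720 permutations of y under H0): p = 0.719444.
Step 5: alpha = 0.05. fail to reject H0.

tau_b = -0.2000 (C=6, D=9), p = 0.719444, fail to reject H0.


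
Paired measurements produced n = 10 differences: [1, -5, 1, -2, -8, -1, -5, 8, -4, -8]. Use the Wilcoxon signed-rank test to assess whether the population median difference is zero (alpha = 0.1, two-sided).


Step 1: Drop any zero differences (none here) and take |d_i|.
|d| = [1, 5, 1, 2, 8, 1, 5, 8, 4, 8]
Step 2: Midrank |d_i| (ties get averaged ranks).
ranks: |1|->2, |5|->6.5, |1|->2, |2|->4, |8|->9, |1|->2, |5|->6.5, |8|->9, |4|->5, |8|->9
Step 3: Attach original signs; sum ranks with positive sign and with negative sign.
W+ = 2 + 2 + 9 = 13
W- = 6.5 + 4 + 9 + 2 + 6.5 + 5 + 9 = 42
(Check: W+ + W- = 55 should equal n(n+1)/2 = 55.)
Step 4: Test statistic W = min(W+, W-) = 13.
Step 5: Ties in |d|, so use the tie-corrected normal approximation.
        E[W] = n(n+1)/4 = 10*11/4 = 27.5.
        Tie groups: |d|=1 (t=3), |d|=5 (t=2), |d|=8 (t=3); sum(t^3 - t) = 54.
        Var[W] = n(n+1)(2n+1)/24 - sum(t^3-t)/48 = 2310/24 - 54/48 = 95.125.
        z = (W - E[W]) / sqrt(Var[W]) = (13 - 27.5) / 9.7532 = -1.4867.
        Two-sided p = 2*Phi(z) = 0.137096.
Step 6: alpha = 0.1. fail to reject H0.

W+ = 13, W- = 42, W = min = 13, p = 0.137096, fail to reject H0.


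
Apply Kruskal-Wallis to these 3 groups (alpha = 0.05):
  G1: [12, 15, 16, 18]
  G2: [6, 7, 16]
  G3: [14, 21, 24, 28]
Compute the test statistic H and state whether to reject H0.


Step 1: Combine all N = 11 observations and assign midranks.
sorted (value, group, rank): (6,G2,1), (7,G2,2), (12,G1,3), (14,G3,4), (15,G1,5), (16,G1,6.5), (16,G2,6.5), (18,G1,8), (21,G3,9), (24,G3,10), (28,G3,11)
Step 2: Sum ranks within each group.
R_1 = 22.5 (n_1 = 4)
R_2 = 9.5 (n_2 = 3)
R_3 = 34 (n_3 = 4)
Step 3: H = 12/(N(N+1)) * sum(R_i^2/n_i) - 3(N+1)
     = 12/(11*12) * (22.5^2/4 + 9.5^2/3 + 34^2/4) - 3*12
     = 0.090909 * 445.646 - 36
     = 4.513258.
Step 4: Ties present; correction factor C = 1 - 6/(11^3 - 11) = 0.995455. Corrected H = 4.513258 / 0.995455 = 4.533866.
Step 5: Under H0, H ~ chi^2(2); p-value = 0.103630.
Step 6: alpha = 0.05. fail to reject H0.

H = 4.5339, df = 2, p = 0.103630, fail to reject H0.


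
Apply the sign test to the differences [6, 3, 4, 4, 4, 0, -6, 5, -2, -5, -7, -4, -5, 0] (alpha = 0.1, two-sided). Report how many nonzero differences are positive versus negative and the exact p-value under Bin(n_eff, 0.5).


Step 1: Discard zero differences. Original n = 14; n_eff = number of nonzero differences = 12.
Nonzero differences (with sign): +6, +3, +4, +4, +4, -6, +5, -2, -5, -7, -4, -5
Step 2: Count signs: positive = 6, negative = 6.
Step 3: Under H0: P(positive) = 0.5, so the number of positives S ~ Bin(12, 0.5).
Step 4: Two-sided exact p-value = sum of Bin(12,0.5) probabilities at or below the observed probability = 1.000000.
Step 5: alpha = 0.1. fail to reject H0.

n_eff = 12, pos = 6, neg = 6, p = 1.000000, fail to reject H0.


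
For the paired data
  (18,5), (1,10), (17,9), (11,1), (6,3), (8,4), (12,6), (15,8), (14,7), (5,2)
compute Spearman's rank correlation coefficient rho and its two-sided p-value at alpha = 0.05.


Step 1: Rank x and y separately (midranks; no ties here).
rank(x): 18->10, 1->1, 17->9, 11->5, 6->3, 8->4, 12->6, 15->8, 14->7, 5->2
rank(y): 5->5, 10->10, 9->9, 1->1, 3->3, 4->4, 6->6, 8->8, 7->7, 2->2
Step 2: d_i = R_x(i) - R_y(i); compute d_i^2.
  (10-5)^2=25, (1-10)^2=81, (9-9)^2=0, (5-1)^2=16, (3-3)^2=0, (4-4)^2=0, (6-6)^2=0, (8-8)^2=0, (7-7)^2=0, (2-2)^2=0
sum(d^2) = 122.
Step 3: rho = 1 - 6*122 / (10*(10^2 - 1)) = 1 - 732/990 = 0.260606.
Step 4: Under H0, t = rho * sqrt((n-2)/(1-rho^2)) = 0.7635 ~ t(8).
Step 5: Two-sided p-value from the t-distribution with 8 df = 0.467089.
Step 6: alpha = 0.05. fail to reject H0.

rho = 0.2606, p = 0.467089, fail to reject H0 at alpha = 0.05.


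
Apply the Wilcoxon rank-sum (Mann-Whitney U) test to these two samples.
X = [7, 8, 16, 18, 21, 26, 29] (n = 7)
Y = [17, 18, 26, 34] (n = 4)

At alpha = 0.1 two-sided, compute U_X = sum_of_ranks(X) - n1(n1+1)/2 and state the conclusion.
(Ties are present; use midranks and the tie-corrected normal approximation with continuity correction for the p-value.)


Step 1: Combine and sort all 11 observations; assign midranks.
sorted (value, group): (7,X), (8,X), (16,X), (17,Y), (18,X), (18,Y), (21,X), (26,X), (26,Y), (29,X), (34,Y)
ranks: 7->1, 8->2, 16->3, 17->4, 18->5.5, 18->5.5, 21->7, 26->8.5, 26->8.5, 29->10, 34->11
Step 2: Rank sum for X: R1 = 1 + 2 + 3 + 5.5 + 7 + 8.5 + 10 = 37.
Step 3: U_X = R1 - n1(n1+1)/2 = 37 - 7*8/2 = 37 - 28 = 9.
       U_Y = n1*n2 - U_X = 28 - 9 = 19.
Step 4: Ties are present, so use the tie-corrected normal approximation (with continuity correction) for the p-value.
Step 5: p-value = 0.392932; compare to alpha = 0.1. fail to reject H0.

U_X = 9, p = 0.392932, fail to reject H0 at alpha = 0.1.


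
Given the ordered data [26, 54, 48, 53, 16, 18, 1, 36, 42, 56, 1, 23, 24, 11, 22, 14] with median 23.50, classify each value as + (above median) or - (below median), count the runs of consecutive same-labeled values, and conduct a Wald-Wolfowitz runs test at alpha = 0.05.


Step 1: Compute median = 23.50; label A = above, B = below.
Labels in order: AAAABBBAAABBABBB  (n_A = 8, n_B = 8)
Step 2: Count runs R = 6.
Step 3: Under H0 (random ordering), E[R] = 2*n_A*n_B/(n_A+n_B) + 1 = 2*8*8/16 + 1 = 9.0000.
        Var[R] = 2*n_A*n_B*(2*n_A*n_B - n_A - n_B) / ((n_A+n_B)^2 * (n_A+n_B-1)) = 14336/3840 = 3.7333.
        SD[R] = 1.9322.
Step 4: Continuity-corrected z = (R + 0.5 - E[R]) / SD[R] = (6 + 0.5 - 9.0000) / 1.9322 = -1.2939.
Step 5: Two-sided p-value via normal approximation = 2*(1 - Phi(|z|)) = 0.195709.
Step 6: alpha = 0.05. fail to reject H0.

R = 6, z = -1.2939, p = 0.195709, fail to reject H0.


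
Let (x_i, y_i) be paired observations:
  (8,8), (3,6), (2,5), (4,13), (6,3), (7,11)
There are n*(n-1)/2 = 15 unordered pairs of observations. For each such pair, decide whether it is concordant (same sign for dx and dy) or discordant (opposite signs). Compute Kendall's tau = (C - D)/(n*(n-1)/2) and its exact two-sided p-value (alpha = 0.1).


Step 1: Enumerate the 15 unordered pairs (i,j) with i<j and classify each by sign(x_j-x_i) * sign(y_j-y_i).
  (1,2):dx=-5,dy=-2->C; (1,3):dx=-6,dy=-3->C; (1,4):dx=-4,dy=+5->D; (1,5):dx=-2,dy=-5->C
  (1,6):dx=-1,dy=+3->D; (2,3):dx=-1,dy=-1->C; (2,4):dx=+1,dy=+7->C; (2,5):dx=+3,dy=-3->D
  (2,6):dx=+4,dy=+5->C; (3,4):dx=+2,dy=+8->C; (3,5):dx=+4,dy=-2->D; (3,6):dx=+5,dy=+6->C
  (4,5):dx=+2,dy=-10->D; (4,6):dx=+3,dy=-2->D; (5,6):dx=+1,dy=+8->C
Step 2: C = 9, D = 6, total pairs = 15.
Step 3: tau = (C - D)/(n(n-1)/2) = (9 - 6)/15 = 0.200000.
Step 4: Exact two-sided p-value (enumerate n! = 720 permutations of y under H0): p = 0.719444.
Step 5: alpha = 0.1. fail to reject H0.

tau_b = 0.2000 (C=9, D=6), p = 0.719444, fail to reject H0.


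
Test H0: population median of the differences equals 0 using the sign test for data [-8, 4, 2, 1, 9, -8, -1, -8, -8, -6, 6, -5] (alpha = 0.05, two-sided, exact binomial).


Step 1: Discard zero differences. Original n = 12; n_eff = number of nonzero differences = 12.
Nonzero differences (with sign): -8, +4, +2, +1, +9, -8, -1, -8, -8, -6, +6, -5
Step 2: Count signs: positive = 5, negative = 7.
Step 3: Under H0: P(positive) = 0.5, so the number of positives S ~ Bin(12, 0.5).
Step 4: Two-sided exact p-value = sum of Bin(12,0.5) probabilities at or below the observed probability = 0.774414.
Step 5: alpha = 0.05. fail to reject H0.

n_eff = 12, pos = 5, neg = 7, p = 0.774414, fail to reject H0.


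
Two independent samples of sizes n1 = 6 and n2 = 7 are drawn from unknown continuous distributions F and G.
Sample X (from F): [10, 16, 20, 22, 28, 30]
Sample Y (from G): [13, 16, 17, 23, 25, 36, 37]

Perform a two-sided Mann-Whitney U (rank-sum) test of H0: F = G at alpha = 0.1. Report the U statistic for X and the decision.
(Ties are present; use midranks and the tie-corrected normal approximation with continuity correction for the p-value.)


Step 1: Combine and sort all 13 observations; assign midranks.
sorted (value, group): (10,X), (13,Y), (16,X), (16,Y), (17,Y), (20,X), (22,X), (23,Y), (25,Y), (28,X), (30,X), (36,Y), (37,Y)
ranks: 10->1, 13->2, 16->3.5, 16->3.5, 17->5, 20->6, 22->7, 23->8, 25->9, 28->10, 30->11, 36->12, 37->13
Step 2: Rank sum for X: R1 = 1 + 3.5 + 6 + 7 + 10 + 11 = 38.5.
Step 3: U_X = R1 - n1(n1+1)/2 = 38.5 - 6*7/2 = 38.5 - 21 = 17.5.
       U_Y = n1*n2 - U_X = 42 - 17.5 = 24.5.
Step 4: Ties are present, so use the tie-corrected normal approximation (with continuity correction) for the p-value.
Step 5: p-value = 0.667806; compare to alpha = 0.1. fail to reject H0.

U_X = 17.5, p = 0.667806, fail to reject H0 at alpha = 0.1.


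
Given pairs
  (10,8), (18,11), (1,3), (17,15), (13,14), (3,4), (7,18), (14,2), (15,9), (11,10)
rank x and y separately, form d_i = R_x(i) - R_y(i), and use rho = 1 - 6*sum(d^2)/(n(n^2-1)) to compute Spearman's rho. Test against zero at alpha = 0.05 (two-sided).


Step 1: Rank x and y separately (midranks; no ties here).
rank(x): 10->4, 18->10, 1->1, 17->9, 13->6, 3->2, 7->3, 14->7, 15->8, 11->5
rank(y): 8->4, 11->7, 3->2, 15->9, 14->8, 4->3, 18->10, 2->1, 9->5, 10->6
Step 2: d_i = R_x(i) - R_y(i); compute d_i^2.
  (4-4)^2=0, (10-7)^2=9, (1-2)^2=1, (9-9)^2=0, (6-8)^2=4, (2-3)^2=1, (3-10)^2=49, (7-1)^2=36, (8-5)^2=9, (5-6)^2=1
sum(d^2) = 110.
Step 3: rho = 1 - 6*110 / (10*(10^2 - 1)) = 1 - 660/990 = 0.333333.
Step 4: Under H0, t = rho * sqrt((n-2)/(1-rho^2)) = 1.0000 ~ t(8).
Step 5: Two-sided p-value from the t-distribution with 8 df = 0.346594.
Step 6: alpha = 0.05. fail to reject H0.

rho = 0.3333, p = 0.346594, fail to reject H0 at alpha = 0.05.


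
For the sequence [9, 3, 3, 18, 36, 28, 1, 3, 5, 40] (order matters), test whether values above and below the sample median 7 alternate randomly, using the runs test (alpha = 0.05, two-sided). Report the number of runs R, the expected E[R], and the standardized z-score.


Step 1: Compute median = 7; label A = above, B = below.
Labels in order: ABBAAABBBA  (n_A = 5, n_B = 5)
Step 2: Count runs R = 5.
Step 3: Under H0 (random ordering), E[R] = 2*n_A*n_B/(n_A+n_B) + 1 = 2*5*5/10 + 1 = 6.0000.
        Var[R] = 2*n_A*n_B*(2*n_A*n_B - n_A - n_B) / ((n_A+n_B)^2 * (n_A+n_B-1)) = 2000/900 = 2.2222.
        SD[R] = 1.4907.
Step 4: Continuity-corrected z = (R + 0.5 - E[R]) / SD[R] = (5 + 0.5 - 6.0000) / 1.4907 = -0.3354.
Step 5: Two-sided p-value via normal approximation = 2*(1 - Phi(|z|)) = 0.737316.
Step 6: alpha = 0.05. fail to reject H0.

R = 5, z = -0.3354, p = 0.737316, fail to reject H0.


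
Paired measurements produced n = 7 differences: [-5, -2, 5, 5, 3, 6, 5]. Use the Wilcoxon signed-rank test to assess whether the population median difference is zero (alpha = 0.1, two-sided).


Step 1: Drop any zero differences (none here) and take |d_i|.
|d| = [5, 2, 5, 5, 3, 6, 5]
Step 2: Midrank |d_i| (ties get averaged ranks).
ranks: |5|->4.5, |2|->1, |5|->4.5, |5|->4.5, |3|->2, |6|->7, |5|->4.5
Step 3: Attach original signs; sum ranks with positive sign and with negative sign.
W+ = 4.5 + 4.5 + 2 + 7 + 4.5 = 22.5
W- = 4.5 + 1 = 5.5
(Check: W+ + W- = 28 should equal n(n+1)/2 = 28.)
Step 4: Test statistic W = min(W+, W-) = 5.5.
Step 5: Ties in |d|, so use the tie-corrected normal approximation.
        E[W] = n(n+1)/4 = 7*8/4 = 14.
        Tie groups: |d|=5 (t=4); sum(t^3 - t) = 60.
        Var[W] = n(n+1)(2n+1)/24 - sum(t^3-t)/48 = 840/24 - 60/48 = 33.75.
        z = (W - E[W]) / sqrt(Var[W]) = (5.5 - 14) / 5.8095 = -1.4631.
        Two-sided p = 2*Phi(z) = 0.143433.
Step 6: alpha = 0.1. fail to reject H0.

W+ = 22.5, W- = 5.5, W = min = 5.5, p = 0.143433, fail to reject H0.


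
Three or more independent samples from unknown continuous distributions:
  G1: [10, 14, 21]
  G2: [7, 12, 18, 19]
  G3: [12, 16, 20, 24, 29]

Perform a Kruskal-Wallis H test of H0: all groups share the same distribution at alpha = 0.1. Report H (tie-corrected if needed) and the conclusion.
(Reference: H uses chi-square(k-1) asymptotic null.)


Step 1: Combine all N = 12 observations and assign midranks.
sorted (value, group, rank): (7,G2,1), (10,G1,2), (12,G2,3.5), (12,G3,3.5), (14,G1,5), (16,G3,6), (18,G2,7), (19,G2,8), (20,G3,9), (21,G1,10), (24,G3,11), (29,G3,12)
Step 2: Sum ranks within each group.
R_1 = 17 (n_1 = 3)
R_2 = 19.5 (n_2 = 4)
R_3 = 41.5 (n_3 = 5)
Step 3: H = 12/(N(N+1)) * sum(R_i^2/n_i) - 3(N+1)
     = 12/(12*13) * (17^2/3 + 19.5^2/4 + 41.5^2/5) - 3*13
     = 0.076923 * 535.846 - 39
     = 2.218910.
Step 4: Ties present; correction factor C = 1 - 6/(12^3 - 12) = 0.996503. Corrected H = 2.218910 / 0.996503 = 2.226696.
Step 5: Under H0, H ~ chi^2(2); p-value = 0.328457.
Step 6: alpha = 0.1. fail to reject H0.

H = 2.2267, df = 2, p = 0.328457, fail to reject H0.


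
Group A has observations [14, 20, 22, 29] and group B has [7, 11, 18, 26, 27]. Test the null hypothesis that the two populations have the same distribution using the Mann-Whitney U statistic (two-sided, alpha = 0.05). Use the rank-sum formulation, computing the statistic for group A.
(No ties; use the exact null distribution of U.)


Step 1: Combine and sort all 9 observations; assign midranks.
sorted (value, group): (7,Y), (11,Y), (14,X), (18,Y), (20,X), (22,X), (26,Y), (27,Y), (29,X)
ranks: 7->1, 11->2, 14->3, 18->4, 20->5, 22->6, 26->7, 27->8, 29->9
Step 2: Rank sum for X: R1 = 3 + 5 + 6 + 9 = 23.
Step 3: U_X = R1 - n1(n1+1)/2 = 23 - 4*5/2 = 23 - 10 = 13.
       U_Y = n1*n2 - U_X = 20 - 13 = 7.
Step 4: No ties, so the exact null distribution of U (based on enumerating the C(9,4) = 126 equally likely rank assignments) gives the two-sided p-value.
Step 5: p-value = 0.555556; compare to alpha = 0.05. fail to reject H0.

U_X = 13, p = 0.555556, fail to reject H0 at alpha = 0.05.


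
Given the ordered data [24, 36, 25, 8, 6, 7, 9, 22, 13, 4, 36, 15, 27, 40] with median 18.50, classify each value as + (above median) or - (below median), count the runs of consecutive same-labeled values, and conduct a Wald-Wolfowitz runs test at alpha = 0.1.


Step 1: Compute median = 18.50; label A = above, B = below.
Labels in order: AAABBBBABBABAA  (n_A = 7, n_B = 7)
Step 2: Count runs R = 7.
Step 3: Under H0 (random ordering), E[R] = 2*n_A*n_B/(n_A+n_B) + 1 = 2*7*7/14 + 1 = 8.0000.
        Var[R] = 2*n_A*n_B*(2*n_A*n_B - n_A - n_B) / ((n_A+n_B)^2 * (n_A+n_B-1)) = 8232/2548 = 3.2308.
        SD[R] = 1.7974.
Step 4: Continuity-corrected z = (R + 0.5 - E[R]) / SD[R] = (7 + 0.5 - 8.0000) / 1.7974 = -0.2782.
Step 5: Two-sided p-value via normal approximation = 2*(1 - Phi(|z|)) = 0.780879.
Step 6: alpha = 0.1. fail to reject H0.

R = 7, z = -0.2782, p = 0.780879, fail to reject H0.


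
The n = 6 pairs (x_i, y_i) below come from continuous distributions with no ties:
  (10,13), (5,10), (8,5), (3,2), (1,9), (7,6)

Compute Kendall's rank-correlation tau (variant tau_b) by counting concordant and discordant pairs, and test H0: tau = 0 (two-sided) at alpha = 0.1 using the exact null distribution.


Step 1: Enumerate the 15 unordered pairs (i,j) with i<j and classify each by sign(x_j-x_i) * sign(y_j-y_i).
  (1,2):dx=-5,dy=-3->C; (1,3):dx=-2,dy=-8->C; (1,4):dx=-7,dy=-11->C; (1,5):dx=-9,dy=-4->C
  (1,6):dx=-3,dy=-7->C; (2,3):dx=+3,dy=-5->D; (2,4):dx=-2,dy=-8->C; (2,5):dx=-4,dy=-1->C
  (2,6):dx=+2,dy=-4->D; (3,4):dx=-5,dy=-3->C; (3,5):dx=-7,dy=+4->D; (3,6):dx=-1,dy=+1->D
  (4,5):dx=-2,dy=+7->D; (4,6):dx=+4,dy=+4->C; (5,6):dx=+6,dy=-3->D
Step 2: C = 9, D = 6, total pairs = 15.
Step 3: tau = (C - D)/(n(n-1)/2) = (9 - 6)/15 = 0.200000.
Step 4: Exact two-sided p-value (enumerate n! = 720 permutations of y under H0): p = 0.719444.
Step 5: alpha = 0.1. fail to reject H0.

tau_b = 0.2000 (C=9, D=6), p = 0.719444, fail to reject H0.


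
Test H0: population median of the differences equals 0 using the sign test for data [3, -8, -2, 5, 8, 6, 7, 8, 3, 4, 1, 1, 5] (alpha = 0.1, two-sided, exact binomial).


Step 1: Discard zero differences. Original n = 13; n_eff = number of nonzero differences = 13.
Nonzero differences (with sign): +3, -8, -2, +5, +8, +6, +7, +8, +3, +4, +1, +1, +5
Step 2: Count signs: positive = 11, negative = 2.
Step 3: Under H0: P(positive) = 0.5, so the number of positives S ~ Bin(13, 0.5).
Step 4: Two-sided exact p-value = sum of Bin(13,0.5) probabilities at or below the observed probability = 0.022461.
Step 5: alpha = 0.1. reject H0.

n_eff = 13, pos = 11, neg = 2, p = 0.022461, reject H0.


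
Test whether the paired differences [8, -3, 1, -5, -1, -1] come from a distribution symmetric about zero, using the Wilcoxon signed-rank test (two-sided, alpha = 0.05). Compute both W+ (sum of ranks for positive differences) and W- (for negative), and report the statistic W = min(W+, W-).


Step 1: Drop any zero differences (none here) and take |d_i|.
|d| = [8, 3, 1, 5, 1, 1]
Step 2: Midrank |d_i| (ties get averaged ranks).
ranks: |8|->6, |3|->4, |1|->2, |5|->5, |1|->2, |1|->2
Step 3: Attach original signs; sum ranks with positive sign and with negative sign.
W+ = 6 + 2 = 8
W- = 4 + 5 + 2 + 2 = 13
(Check: W+ + W- = 21 should equal n(n+1)/2 = 21.)
Step 4: Test statistic W = min(W+, W-) = 8.
Step 5: Ties in |d|, so use the tie-corrected normal approximation.
        E[W] = n(n+1)/4 = 6*7/4 = 10.5.
        Tie groups: |d|=1 (t=3); sum(t^3 - t) = 24.
        Var[W] = n(n+1)(2n+1)/24 - sum(t^3-t)/48 = 546/24 - 24/48 = 22.25.
        z = (W - E[W]) / sqrt(Var[W]) = (8 - 10.5) / 4.7170 = -0.5300.
        Two-sided p = 2*Phi(z) = 0.596113.
Step 6: alpha = 0.05. fail to reject H0.

W+ = 8, W- = 13, W = min = 8, p = 0.596113, fail to reject H0.


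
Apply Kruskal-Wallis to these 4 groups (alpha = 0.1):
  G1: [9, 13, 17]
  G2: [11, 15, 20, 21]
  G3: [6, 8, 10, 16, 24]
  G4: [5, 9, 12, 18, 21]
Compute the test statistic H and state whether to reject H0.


Step 1: Combine all N = 17 observations and assign midranks.
sorted (value, group, rank): (5,G4,1), (6,G3,2), (8,G3,3), (9,G1,4.5), (9,G4,4.5), (10,G3,6), (11,G2,7), (12,G4,8), (13,G1,9), (15,G2,10), (16,G3,11), (17,G1,12), (18,G4,13), (20,G2,14), (21,G2,15.5), (21,G4,15.5), (24,G3,17)
Step 2: Sum ranks within each group.
R_1 = 25.5 (n_1 = 3)
R_2 = 46.5 (n_2 = 4)
R_3 = 39 (n_3 = 5)
R_4 = 42 (n_4 = 5)
Step 3: H = 12/(N(N+1)) * sum(R_i^2/n_i) - 3(N+1)
     = 12/(17*18) * (25.5^2/3 + 46.5^2/4 + 39^2/5 + 42^2/5) - 3*18
     = 0.039216 * 1414.31 - 54
     = 1.463235.
Step 4: Ties present; correction factor C = 1 - 12/(17^3 - 17) = 0.997549. Corrected H = 1.463235 / 0.997549 = 1.466830.
Step 5: Under H0, H ~ chi^2(3); p-value = 0.689947.
Step 6: alpha = 0.1. fail to reject H0.

H = 1.4668, df = 3, p = 0.689947, fail to reject H0.


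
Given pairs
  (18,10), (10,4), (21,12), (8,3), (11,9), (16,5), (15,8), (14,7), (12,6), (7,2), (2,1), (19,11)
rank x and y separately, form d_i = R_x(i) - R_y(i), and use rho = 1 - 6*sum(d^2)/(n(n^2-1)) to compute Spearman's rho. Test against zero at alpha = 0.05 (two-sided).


Step 1: Rank x and y separately (midranks; no ties here).
rank(x): 18->10, 10->4, 21->12, 8->3, 11->5, 16->9, 15->8, 14->7, 12->6, 7->2, 2->1, 19->11
rank(y): 10->10, 4->4, 12->12, 3->3, 9->9, 5->5, 8->8, 7->7, 6->6, 2->2, 1->1, 11->11
Step 2: d_i = R_x(i) - R_y(i); compute d_i^2.
  (10-10)^2=0, (4-4)^2=0, (12-12)^2=0, (3-3)^2=0, (5-9)^2=16, (9-5)^2=16, (8-8)^2=0, (7-7)^2=0, (6-6)^2=0, (2-2)^2=0, (1-1)^2=0, (11-11)^2=0
sum(d^2) = 32.
Step 3: rho = 1 - 6*32 / (12*(12^2 - 1)) = 1 - 192/1716 = 0.888112.
Step 4: Under H0, t = rho * sqrt((n-2)/(1-rho^2)) = 6.1103 ~ t(10).
Step 5: Two-sided p-value from the t-distribution with 10 df = 0.000114.
Step 6: alpha = 0.05. reject H0.

rho = 0.8881, p = 0.000114, reject H0 at alpha = 0.05.


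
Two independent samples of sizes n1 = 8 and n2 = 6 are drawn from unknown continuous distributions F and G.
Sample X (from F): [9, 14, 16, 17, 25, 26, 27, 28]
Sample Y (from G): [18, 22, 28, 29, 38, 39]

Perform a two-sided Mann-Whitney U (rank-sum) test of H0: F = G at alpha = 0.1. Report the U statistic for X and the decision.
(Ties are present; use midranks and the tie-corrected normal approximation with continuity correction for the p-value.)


Step 1: Combine and sort all 14 observations; assign midranks.
sorted (value, group): (9,X), (14,X), (16,X), (17,X), (18,Y), (22,Y), (25,X), (26,X), (27,X), (28,X), (28,Y), (29,Y), (38,Y), (39,Y)
ranks: 9->1, 14->2, 16->3, 17->4, 18->5, 22->6, 25->7, 26->8, 27->9, 28->10.5, 28->10.5, 29->12, 38->13, 39->14
Step 2: Rank sum for X: R1 = 1 + 2 + 3 + 4 + 7 + 8 + 9 + 10.5 = 44.5.
Step 3: U_X = R1 - n1(n1+1)/2 = 44.5 - 8*9/2 = 44.5 - 36 = 8.5.
       U_Y = n1*n2 - U_X = 48 - 8.5 = 39.5.
Step 4: Ties are present, so use the tie-corrected normal approximation (with continuity correction) for the p-value.
Step 5: p-value = 0.052547; compare to alpha = 0.1. reject H0.

U_X = 8.5, p = 0.052547, reject H0 at alpha = 0.1.


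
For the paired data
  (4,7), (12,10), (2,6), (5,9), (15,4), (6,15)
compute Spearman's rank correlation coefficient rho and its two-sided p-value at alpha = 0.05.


Step 1: Rank x and y separately (midranks; no ties here).
rank(x): 4->2, 12->5, 2->1, 5->3, 15->6, 6->4
rank(y): 7->3, 10->5, 6->2, 9->4, 4->1, 15->6
Step 2: d_i = R_x(i) - R_y(i); compute d_i^2.
  (2-3)^2=1, (5-5)^2=0, (1-2)^2=1, (3-4)^2=1, (6-1)^2=25, (4-6)^2=4
sum(d^2) = 32.
Step 3: rho = 1 - 6*32 / (6*(6^2 - 1)) = 1 - 192/210 = 0.085714.
Step 4: Under H0, t = rho * sqrt((n-2)/(1-rho^2)) = 0.1721 ~ t(4).
Step 5: Two-sided p-value from the t-distribution with 4 df = 0.871743.
Step 6: alpha = 0.05. fail to reject H0.

rho = 0.0857, p = 0.871743, fail to reject H0 at alpha = 0.05.


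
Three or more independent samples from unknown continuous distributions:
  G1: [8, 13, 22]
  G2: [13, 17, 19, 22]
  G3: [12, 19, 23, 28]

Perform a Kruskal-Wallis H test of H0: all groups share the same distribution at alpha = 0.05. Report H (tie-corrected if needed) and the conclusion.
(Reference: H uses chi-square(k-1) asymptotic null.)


Step 1: Combine all N = 11 observations and assign midranks.
sorted (value, group, rank): (8,G1,1), (12,G3,2), (13,G1,3.5), (13,G2,3.5), (17,G2,5), (19,G2,6.5), (19,G3,6.5), (22,G1,8.5), (22,G2,8.5), (23,G3,10), (28,G3,11)
Step 2: Sum ranks within each group.
R_1 = 13 (n_1 = 3)
R_2 = 23.5 (n_2 = 4)
R_3 = 29.5 (n_3 = 4)
Step 3: H = 12/(N(N+1)) * sum(R_i^2/n_i) - 3(N+1)
     = 12/(11*12) * (13^2/3 + 23.5^2/4 + 29.5^2/4) - 3*12
     = 0.090909 * 411.958 - 36
     = 1.450758.
Step 4: Ties present; correction factor C = 1 - 18/(11^3 - 11) = 0.986364. Corrected H = 1.450758 / 0.986364 = 1.470814.
Step 5: Under H0, H ~ chi^2(2); p-value = 0.479310.
Step 6: alpha = 0.05. fail to reject H0.

H = 1.4708, df = 2, p = 0.479310, fail to reject H0.


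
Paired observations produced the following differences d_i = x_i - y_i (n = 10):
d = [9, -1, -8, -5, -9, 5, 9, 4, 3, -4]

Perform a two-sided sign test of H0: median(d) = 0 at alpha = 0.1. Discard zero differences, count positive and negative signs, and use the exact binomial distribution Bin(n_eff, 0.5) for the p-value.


Step 1: Discard zero differences. Original n = 10; n_eff = number of nonzero differences = 10.
Nonzero differences (with sign): +9, -1, -8, -5, -9, +5, +9, +4, +3, -4
Step 2: Count signs: positive = 5, negative = 5.
Step 3: Under H0: P(positive) = 0.5, so the number of positives S ~ Bin(10, 0.5).
Step 4: Two-sided exact p-value = sum of Bin(10,0.5) probabilities at or below the observed probability = 1.000000.
Step 5: alpha = 0.1. fail to reject H0.

n_eff = 10, pos = 5, neg = 5, p = 1.000000, fail to reject H0.


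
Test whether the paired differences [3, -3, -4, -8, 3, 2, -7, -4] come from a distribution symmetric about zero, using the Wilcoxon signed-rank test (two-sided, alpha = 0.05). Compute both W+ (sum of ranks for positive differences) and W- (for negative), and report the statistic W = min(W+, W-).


Step 1: Drop any zero differences (none here) and take |d_i|.
|d| = [3, 3, 4, 8, 3, 2, 7, 4]
Step 2: Midrank |d_i| (ties get averaged ranks).
ranks: |3|->3, |3|->3, |4|->5.5, |8|->8, |3|->3, |2|->1, |7|->7, |4|->5.5
Step 3: Attach original signs; sum ranks with positive sign and with negative sign.
W+ = 3 + 3 + 1 = 7
W- = 3 + 5.5 + 8 + 7 + 5.5 = 29
(Check: W+ + W- = 36 should equal n(n+1)/2 = 36.)
Step 4: Test statistic W = min(W+, W-) = 7.
Step 5: Ties in |d|, so use the tie-corrected normal approximation.
        E[W] = n(n+1)/4 = 8*9/4 = 18.
        Tie groups: |d|=3 (t=3), |d|=4 (t=2); sum(t^3 - t) = 30.
        Var[W] = n(n+1)(2n+1)/24 - sum(t^3-t)/48 = 1224/24 - 30/48 = 50.375.
        z = (W - E[W]) / sqrt(Var[W]) = (7 - 18) / 7.0975 = -1.5498.
        Two-sided p = 2*Phi(z) = 0.121181.
Step 6: alpha = 0.05. fail to reject H0.

W+ = 7, W- = 29, W = min = 7, p = 0.121181, fail to reject H0.


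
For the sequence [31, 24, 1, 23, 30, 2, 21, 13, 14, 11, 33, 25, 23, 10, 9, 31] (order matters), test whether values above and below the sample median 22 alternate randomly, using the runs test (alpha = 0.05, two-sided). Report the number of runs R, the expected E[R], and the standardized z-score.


Step 1: Compute median = 22; label A = above, B = below.
Labels in order: AABAABBBBBAAABBA  (n_A = 8, n_B = 8)
Step 2: Count runs R = 7.
Step 3: Under H0 (random ordering), E[R] = 2*n_A*n_B/(n_A+n_B) + 1 = 2*8*8/16 + 1 = 9.0000.
        Var[R] = 2*n_A*n_B*(2*n_A*n_B - n_A - n_B) / ((n_A+n_B)^2 * (n_A+n_B-1)) = 14336/3840 = 3.7333.
        SD[R] = 1.9322.
Step 4: Continuity-corrected z = (R + 0.5 - E[R]) / SD[R] = (7 + 0.5 - 9.0000) / 1.9322 = -0.7763.
Step 5: Two-sided p-value via normal approximation = 2*(1 - Phi(|z|)) = 0.437558.
Step 6: alpha = 0.05. fail to reject H0.

R = 7, z = -0.7763, p = 0.437558, fail to reject H0.


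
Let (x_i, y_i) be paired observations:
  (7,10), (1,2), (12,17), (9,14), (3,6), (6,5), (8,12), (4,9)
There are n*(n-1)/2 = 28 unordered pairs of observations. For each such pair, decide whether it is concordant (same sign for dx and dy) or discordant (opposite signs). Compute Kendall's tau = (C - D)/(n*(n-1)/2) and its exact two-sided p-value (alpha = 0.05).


Step 1: Enumerate the 28 unordered pairs (i,j) with i<j and classify each by sign(x_j-x_i) * sign(y_j-y_i).
  (1,2):dx=-6,dy=-8->C; (1,3):dx=+5,dy=+7->C; (1,4):dx=+2,dy=+4->C; (1,5):dx=-4,dy=-4->C
  (1,6):dx=-1,dy=-5->C; (1,7):dx=+1,dy=+2->C; (1,8):dx=-3,dy=-1->C; (2,3):dx=+11,dy=+15->C
  (2,4):dx=+8,dy=+12->C; (2,5):dx=+2,dy=+4->C; (2,6):dx=+5,dy=+3->C; (2,7):dx=+7,dy=+10->C
  (2,8):dx=+3,dy=+7->C; (3,4):dx=-3,dy=-3->C; (3,5):dx=-9,dy=-11->C; (3,6):dx=-6,dy=-12->C
  (3,7):dx=-4,dy=-5->C; (3,8):dx=-8,dy=-8->C; (4,5):dx=-6,dy=-8->C; (4,6):dx=-3,dy=-9->C
  (4,7):dx=-1,dy=-2->C; (4,8):dx=-5,dy=-5->C; (5,6):dx=+3,dy=-1->D; (5,7):dx=+5,dy=+6->C
  (5,8):dx=+1,dy=+3->C; (6,7):dx=+2,dy=+7->C; (6,8):dx=-2,dy=+4->D; (7,8):dx=-4,dy=-3->C
Step 2: C = 26, D = 2, total pairs = 28.
Step 3: tau = (C - D)/(n(n-1)/2) = (26 - 2)/28 = 0.857143.
Step 4: Exact two-sided p-value (enumerate n! = 40320 permutations of y under H0): p = 0.001736.
Step 5: alpha = 0.05. reject H0.

tau_b = 0.8571 (C=26, D=2), p = 0.001736, reject H0.


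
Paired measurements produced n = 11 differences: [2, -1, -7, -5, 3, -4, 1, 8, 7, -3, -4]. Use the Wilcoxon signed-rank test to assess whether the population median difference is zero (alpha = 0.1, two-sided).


Step 1: Drop any zero differences (none here) and take |d_i|.
|d| = [2, 1, 7, 5, 3, 4, 1, 8, 7, 3, 4]
Step 2: Midrank |d_i| (ties get averaged ranks).
ranks: |2|->3, |1|->1.5, |7|->9.5, |5|->8, |3|->4.5, |4|->6.5, |1|->1.5, |8|->11, |7|->9.5, |3|->4.5, |4|->6.5
Step 3: Attach original signs; sum ranks with positive sign and with negative sign.
W+ = 3 + 4.5 + 1.5 + 11 + 9.5 = 29.5
W- = 1.5 + 9.5 + 8 + 6.5 + 4.5 + 6.5 = 36.5
(Check: W+ + W- = 66 should equal n(n+1)/2 = 66.)
Step 4: Test statistic W = min(W+, W-) = 29.5.
Step 5: Ties in |d|, so use the tie-corrected normal approximation.
        E[W] = n(n+1)/4 = 11*12/4 = 33.
        Tie groups: |d|=1 (t=2), |d|=3 (t=2), |d|=4 (t=2), |d|=7 (t=2); sum(t^3 - t) = 24.
        Var[W] = n(n+1)(2n+1)/24 - sum(t^3-t)/48 = 3036/24 - 24/48 = 126.
        z = (W - E[W]) / sqrt(Var[W]) = (29.5 - 33) / 11.2250 = -0.3118.
        Two-sided p = 2*Phi(z) = 0.755189.
Step 6: alpha = 0.1. fail to reject H0.

W+ = 29.5, W- = 36.5, W = min = 29.5, p = 0.755189, fail to reject H0.


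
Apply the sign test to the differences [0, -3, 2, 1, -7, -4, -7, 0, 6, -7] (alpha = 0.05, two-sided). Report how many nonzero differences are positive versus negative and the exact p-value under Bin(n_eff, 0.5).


Step 1: Discard zero differences. Original n = 10; n_eff = number of nonzero differences = 8.
Nonzero differences (with sign): -3, +2, +1, -7, -4, -7, +6, -7
Step 2: Count signs: positive = 3, negative = 5.
Step 3: Under H0: P(positive) = 0.5, so the number of positives S ~ Bin(8, 0.5).
Step 4: Two-sided exact p-value = sum of Bin(8,0.5) probabilities at or below the observed probability = 0.726562.
Step 5: alpha = 0.05. fail to reject H0.

n_eff = 8, pos = 3, neg = 5, p = 0.726562, fail to reject H0.


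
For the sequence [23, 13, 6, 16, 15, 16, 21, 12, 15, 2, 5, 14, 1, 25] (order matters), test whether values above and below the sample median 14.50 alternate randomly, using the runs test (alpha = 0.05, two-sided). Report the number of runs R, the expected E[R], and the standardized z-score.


Step 1: Compute median = 14.50; label A = above, B = below.
Labels in order: ABBAAAABABBBBA  (n_A = 7, n_B = 7)
Step 2: Count runs R = 7.
Step 3: Under H0 (random ordering), E[R] = 2*n_A*n_B/(n_A+n_B) + 1 = 2*7*7/14 + 1 = 8.0000.
        Var[R] = 2*n_A*n_B*(2*n_A*n_B - n_A - n_B) / ((n_A+n_B)^2 * (n_A+n_B-1)) = 8232/2548 = 3.2308.
        SD[R] = 1.7974.
Step 4: Continuity-corrected z = (R + 0.5 - E[R]) / SD[R] = (7 + 0.5 - 8.0000) / 1.7974 = -0.2782.
Step 5: Two-sided p-value via normal approximation = 2*(1 - Phi(|z|)) = 0.780879.
Step 6: alpha = 0.05. fail to reject H0.

R = 7, z = -0.2782, p = 0.780879, fail to reject H0.


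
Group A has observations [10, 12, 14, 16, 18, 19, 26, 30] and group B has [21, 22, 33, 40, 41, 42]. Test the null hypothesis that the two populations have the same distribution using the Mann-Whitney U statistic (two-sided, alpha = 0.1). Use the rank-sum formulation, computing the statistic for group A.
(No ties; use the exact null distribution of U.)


Step 1: Combine and sort all 14 observations; assign midranks.
sorted (value, group): (10,X), (12,X), (14,X), (16,X), (18,X), (19,X), (21,Y), (22,Y), (26,X), (30,X), (33,Y), (40,Y), (41,Y), (42,Y)
ranks: 10->1, 12->2, 14->3, 16->4, 18->5, 19->6, 21->7, 22->8, 26->9, 30->10, 33->11, 40->12, 41->13, 42->14
Step 2: Rank sum for X: R1 = 1 + 2 + 3 + 4 + 5 + 6 + 9 + 10 = 40.
Step 3: U_X = R1 - n1(n1+1)/2 = 40 - 8*9/2 = 40 - 36 = 4.
       U_Y = n1*n2 - U_X = 48 - 4 = 44.
Step 4: No ties, so the exact null distribution of U (based on enumerating the C(14,8) = 3003 equally likely rank assignments) gives the two-sided p-value.
Step 5: p-value = 0.007992; compare to alpha = 0.1. reject H0.

U_X = 4, p = 0.007992, reject H0 at alpha = 0.1.


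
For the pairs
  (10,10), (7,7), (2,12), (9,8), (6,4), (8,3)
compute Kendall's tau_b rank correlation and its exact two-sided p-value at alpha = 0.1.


Step 1: Enumerate the 15 unordered pairs (i,j) with i<j and classify each by sign(x_j-x_i) * sign(y_j-y_i).
  (1,2):dx=-3,dy=-3->C; (1,3):dx=-8,dy=+2->D; (1,4):dx=-1,dy=-2->C; (1,5):dx=-4,dy=-6->C
  (1,6):dx=-2,dy=-7->C; (2,3):dx=-5,dy=+5->D; (2,4):dx=+2,dy=+1->C; (2,5):dx=-1,dy=-3->C
  (2,6):dx=+1,dy=-4->D; (3,4):dx=+7,dy=-4->D; (3,5):dx=+4,dy=-8->D; (3,6):dx=+6,dy=-9->D
  (4,5):dx=-3,dy=-4->C; (4,6):dx=-1,dy=-5->C; (5,6):dx=+2,dy=-1->D
Step 2: C = 8, D = 7, total pairs = 15.
Step 3: tau = (C - D)/(n(n-1)/2) = (8 - 7)/15 = 0.066667.
Step 4: Exact two-sided p-value (enumerate n! = 720 permutations of y under H0): p = 1.000000.
Step 5: alpha = 0.1. fail to reject H0.

tau_b = 0.0667 (C=8, D=7), p = 1.000000, fail to reject H0.


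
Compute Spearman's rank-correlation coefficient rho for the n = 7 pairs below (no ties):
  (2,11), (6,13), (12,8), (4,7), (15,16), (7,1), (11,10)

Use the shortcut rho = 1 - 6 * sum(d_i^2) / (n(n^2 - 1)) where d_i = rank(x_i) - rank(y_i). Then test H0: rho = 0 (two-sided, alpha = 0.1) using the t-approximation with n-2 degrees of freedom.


Step 1: Rank x and y separately (midranks; no ties here).
rank(x): 2->1, 6->3, 12->6, 4->2, 15->7, 7->4, 11->5
rank(y): 11->5, 13->6, 8->3, 7->2, 16->7, 1->1, 10->4
Step 2: d_i = R_x(i) - R_y(i); compute d_i^2.
  (1-5)^2=16, (3-6)^2=9, (6-3)^2=9, (2-2)^2=0, (7-7)^2=0, (4-1)^2=9, (5-4)^2=1
sum(d^2) = 44.
Step 3: rho = 1 - 6*44 / (7*(7^2 - 1)) = 1 - 264/336 = 0.214286.
Step 4: Under H0, t = rho * sqrt((n-2)/(1-rho^2)) = 0.4906 ~ t(5).
Step 5: Two-sided p-value from the t-distribution with 5 df = 0.644512.
Step 6: alpha = 0.1. fail to reject H0.

rho = 0.2143, p = 0.644512, fail to reject H0 at alpha = 0.1.


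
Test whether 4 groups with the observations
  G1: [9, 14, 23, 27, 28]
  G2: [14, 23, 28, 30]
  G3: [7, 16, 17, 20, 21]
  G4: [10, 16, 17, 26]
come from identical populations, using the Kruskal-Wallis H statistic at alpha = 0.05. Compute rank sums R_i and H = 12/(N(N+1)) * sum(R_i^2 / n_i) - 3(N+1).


Step 1: Combine all N = 18 observations and assign midranks.
sorted (value, group, rank): (7,G3,1), (9,G1,2), (10,G4,3), (14,G1,4.5), (14,G2,4.5), (16,G3,6.5), (16,G4,6.5), (17,G3,8.5), (17,G4,8.5), (20,G3,10), (21,G3,11), (23,G1,12.5), (23,G2,12.5), (26,G4,14), (27,G1,15), (28,G1,16.5), (28,G2,16.5), (30,G2,18)
Step 2: Sum ranks within each group.
R_1 = 50.5 (n_1 = 5)
R_2 = 51.5 (n_2 = 4)
R_3 = 37 (n_3 = 5)
R_4 = 32 (n_4 = 4)
Step 3: H = 12/(N(N+1)) * sum(R_i^2/n_i) - 3(N+1)
     = 12/(18*19) * (50.5^2/5 + 51.5^2/4 + 37^2/5 + 32^2/4) - 3*19
     = 0.035088 * 1702.91 - 57
     = 2.751316.
Step 4: Ties present; correction factor C = 1 - 30/(18^3 - 18) = 0.994840. Corrected H = 2.751316 / 0.994840 = 2.765586.
Step 5: Under H0, H ~ chi^2(3); p-value = 0.429196.
Step 6: alpha = 0.05. fail to reject H0.

H = 2.7656, df = 3, p = 0.429196, fail to reject H0.


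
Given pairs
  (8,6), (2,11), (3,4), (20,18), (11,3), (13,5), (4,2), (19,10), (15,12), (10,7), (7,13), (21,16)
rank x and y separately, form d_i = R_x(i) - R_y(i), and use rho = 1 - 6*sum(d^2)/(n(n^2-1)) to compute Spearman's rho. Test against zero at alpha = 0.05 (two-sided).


Step 1: Rank x and y separately (midranks; no ties here).
rank(x): 8->5, 2->1, 3->2, 20->11, 11->7, 13->8, 4->3, 19->10, 15->9, 10->6, 7->4, 21->12
rank(y): 6->5, 11->8, 4->3, 18->12, 3->2, 5->4, 2->1, 10->7, 12->9, 7->6, 13->10, 16->11
Step 2: d_i = R_x(i) - R_y(i); compute d_i^2.
  (5-5)^2=0, (1-8)^2=49, (2-3)^2=1, (11-12)^2=1, (7-2)^2=25, (8-4)^2=16, (3-1)^2=4, (10-7)^2=9, (9-9)^2=0, (6-6)^2=0, (4-10)^2=36, (12-11)^2=1
sum(d^2) = 142.
Step 3: rho = 1 - 6*142 / (12*(12^2 - 1)) = 1 - 852/1716 = 0.503497.
Step 4: Under H0, t = rho * sqrt((n-2)/(1-rho^2)) = 1.8428 ~ t(10).
Step 5: Two-sided p-value from the t-distribution with 10 df = 0.095157.
Step 6: alpha = 0.05. fail to reject H0.

rho = 0.5035, p = 0.095157, fail to reject H0 at alpha = 0.05.


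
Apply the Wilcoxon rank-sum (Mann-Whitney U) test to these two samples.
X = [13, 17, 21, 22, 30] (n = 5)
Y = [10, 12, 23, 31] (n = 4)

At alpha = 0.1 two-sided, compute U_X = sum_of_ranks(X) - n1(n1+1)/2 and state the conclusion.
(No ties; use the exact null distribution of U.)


Step 1: Combine and sort all 9 observations; assign midranks.
sorted (value, group): (10,Y), (12,Y), (13,X), (17,X), (21,X), (22,X), (23,Y), (30,X), (31,Y)
ranks: 10->1, 12->2, 13->3, 17->4, 21->5, 22->6, 23->7, 30->8, 31->9
Step 2: Rank sum for X: R1 = 3 + 4 + 5 + 6 + 8 = 26.
Step 3: U_X = R1 - n1(n1+1)/2 = 26 - 5*6/2 = 26 - 15 = 11.
       U_Y = n1*n2 - U_X = 20 - 11 = 9.
Step 4: No ties, so the exact null distribution of U (based on enumerating the C(9,5) = 126 equally likely rank assignments) gives the two-sided p-value.
Step 5: p-value = 0.904762; compare to alpha = 0.1. fail to reject H0.

U_X = 11, p = 0.904762, fail to reject H0 at alpha = 0.1.


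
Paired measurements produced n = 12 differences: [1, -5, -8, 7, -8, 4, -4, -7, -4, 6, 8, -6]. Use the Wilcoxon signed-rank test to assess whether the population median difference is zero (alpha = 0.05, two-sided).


Step 1: Drop any zero differences (none here) and take |d_i|.
|d| = [1, 5, 8, 7, 8, 4, 4, 7, 4, 6, 8, 6]
Step 2: Midrank |d_i| (ties get averaged ranks).
ranks: |1|->1, |5|->5, |8|->11, |7|->8.5, |8|->11, |4|->3, |4|->3, |7|->8.5, |4|->3, |6|->6.5, |8|->11, |6|->6.5
Step 3: Attach original signs; sum ranks with positive sign and with negative sign.
W+ = 1 + 8.5 + 3 + 6.5 + 11 = 30
W- = 5 + 11 + 11 + 3 + 8.5 + 3 + 6.5 = 48
(Check: W+ + W- = 78 should equal n(n+1)/2 = 78.)
Step 4: Test statistic W = min(W+, W-) = 30.
Step 5: Ties in |d|, so use the tie-corrected normal approximation.
        E[W] = n(n+1)/4 = 12*13/4 = 39.
        Tie groups: |d|=4 (t=3), |d|=6 (t=2), |d|=7 (t=2), |d|=8 (t=3); sum(t^3 - t) = 60.
        Var[W] = n(n+1)(2n+1)/24 - sum(t^3-t)/48 = 3900/24 - 60/48 = 161.25.
        z = (W - E[W]) / sqrt(Var[W]) = (30 - 39) / 12.6984 = -0.7087.
        Two-sided p = 2*Phi(z) = 0.478480.
Step 6: alpha = 0.05. fail to reject H0.

W+ = 30, W- = 48, W = min = 30, p = 0.478480, fail to reject H0.


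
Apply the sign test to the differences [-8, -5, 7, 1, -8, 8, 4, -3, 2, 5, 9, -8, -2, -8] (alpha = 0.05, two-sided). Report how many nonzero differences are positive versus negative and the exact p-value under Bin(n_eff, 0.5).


Step 1: Discard zero differences. Original n = 14; n_eff = number of nonzero differences = 14.
Nonzero differences (with sign): -8, -5, +7, +1, -8, +8, +4, -3, +2, +5, +9, -8, -2, -8
Step 2: Count signs: positive = 7, negative = 7.
Step 3: Under H0: P(positive) = 0.5, so the number of positives S ~ Bin(14, 0.5).
Step 4: Two-sided exact p-value = sum of Bin(14,0.5) probabilities at or below the observed probability = 1.000000.
Step 5: alpha = 0.05. fail to reject H0.

n_eff = 14, pos = 7, neg = 7, p = 1.000000, fail to reject H0.


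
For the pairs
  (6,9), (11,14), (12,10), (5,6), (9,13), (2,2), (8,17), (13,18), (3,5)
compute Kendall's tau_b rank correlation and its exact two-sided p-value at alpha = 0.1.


Step 1: Enumerate the 36 unordered pairs (i,j) with i<j and classify each by sign(x_j-x_i) * sign(y_j-y_i).
  (1,2):dx=+5,dy=+5->C; (1,3):dx=+6,dy=+1->C; (1,4):dx=-1,dy=-3->C; (1,5):dx=+3,dy=+4->C
  (1,6):dx=-4,dy=-7->C; (1,7):dx=+2,dy=+8->C; (1,8):dx=+7,dy=+9->C; (1,9):dx=-3,dy=-4->C
  (2,3):dx=+1,dy=-4->D; (2,4):dx=-6,dy=-8->C; (2,5):dx=-2,dy=-1->C; (2,6):dx=-9,dy=-12->C
  (2,7):dx=-3,dy=+3->D; (2,8):dx=+2,dy=+4->C; (2,9):dx=-8,dy=-9->C; (3,4):dx=-7,dy=-4->C
  (3,5):dx=-3,dy=+3->D; (3,6):dx=-10,dy=-8->C; (3,7):dx=-4,dy=+7->D; (3,8):dx=+1,dy=+8->C
  (3,9):dx=-9,dy=-5->C; (4,5):dx=+4,dy=+7->C; (4,6):dx=-3,dy=-4->C; (4,7):dx=+3,dy=+11->C
  (4,8):dx=+8,dy=+12->C; (4,9):dx=-2,dy=-1->C; (5,6):dx=-7,dy=-11->C; (5,7):dx=-1,dy=+4->D
  (5,8):dx=+4,dy=+5->C; (5,9):dx=-6,dy=-8->C; (6,7):dx=+6,dy=+15->C; (6,8):dx=+11,dy=+16->C
  (6,9):dx=+1,dy=+3->C; (7,8):dx=+5,dy=+1->C; (7,9):dx=-5,dy=-12->C; (8,9):dx=-10,dy=-13->C
Step 2: C = 31, D = 5, total pairs = 36.
Step 3: tau = (C - D)/(n(n-1)/2) = (31 - 5)/36 = 0.722222.
Step 4: Exact two-sided p-value (enumerate n! = 362880 permutations of y under H0): p = 0.005886.
Step 5: alpha = 0.1. reject H0.

tau_b = 0.7222 (C=31, D=5), p = 0.005886, reject H0.
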